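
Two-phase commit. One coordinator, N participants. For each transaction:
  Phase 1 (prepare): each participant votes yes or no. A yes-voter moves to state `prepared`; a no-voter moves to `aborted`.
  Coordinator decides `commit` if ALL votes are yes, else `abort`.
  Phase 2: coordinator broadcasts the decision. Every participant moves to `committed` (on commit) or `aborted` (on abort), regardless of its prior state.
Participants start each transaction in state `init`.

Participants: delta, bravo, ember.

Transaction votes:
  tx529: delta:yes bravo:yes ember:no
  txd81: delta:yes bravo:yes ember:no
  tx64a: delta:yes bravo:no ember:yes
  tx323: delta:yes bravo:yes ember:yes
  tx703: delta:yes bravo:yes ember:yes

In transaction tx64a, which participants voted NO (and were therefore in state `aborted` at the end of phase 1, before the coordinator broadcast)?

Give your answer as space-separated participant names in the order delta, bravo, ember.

Answer: bravo

Derivation:
Txn tx64a phase 1: delta yes -> prepared; bravo no -> aborted; ember yes -> prepared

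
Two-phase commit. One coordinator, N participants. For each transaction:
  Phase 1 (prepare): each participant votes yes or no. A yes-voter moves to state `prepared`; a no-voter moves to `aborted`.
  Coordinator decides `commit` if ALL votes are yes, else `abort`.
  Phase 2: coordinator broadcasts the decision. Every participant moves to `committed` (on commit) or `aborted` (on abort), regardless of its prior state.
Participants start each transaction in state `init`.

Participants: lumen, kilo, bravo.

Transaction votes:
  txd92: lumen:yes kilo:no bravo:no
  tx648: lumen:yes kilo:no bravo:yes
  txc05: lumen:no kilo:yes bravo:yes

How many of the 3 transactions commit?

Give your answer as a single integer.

txd92: no from kilo, bravo -> abort (commits=0)
tx648: no from kilo -> abort (commits=0)
txc05: no from lumen -> abort (commits=0)

Answer: 0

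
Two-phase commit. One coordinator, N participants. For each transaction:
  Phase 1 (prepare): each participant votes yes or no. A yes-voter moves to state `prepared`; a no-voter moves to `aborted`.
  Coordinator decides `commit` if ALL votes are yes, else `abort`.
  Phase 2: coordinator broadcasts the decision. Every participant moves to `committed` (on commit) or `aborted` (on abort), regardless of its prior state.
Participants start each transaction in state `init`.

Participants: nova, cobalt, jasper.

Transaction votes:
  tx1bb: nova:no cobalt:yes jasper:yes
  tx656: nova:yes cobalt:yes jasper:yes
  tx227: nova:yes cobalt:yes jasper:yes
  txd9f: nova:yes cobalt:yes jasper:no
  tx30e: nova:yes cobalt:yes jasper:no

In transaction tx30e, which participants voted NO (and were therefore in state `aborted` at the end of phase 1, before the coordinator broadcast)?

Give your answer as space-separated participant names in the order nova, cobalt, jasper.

Answer: jasper

Derivation:
Txn tx30e phase 1: nova yes -> prepared; cobalt yes -> prepared; jasper no -> aborted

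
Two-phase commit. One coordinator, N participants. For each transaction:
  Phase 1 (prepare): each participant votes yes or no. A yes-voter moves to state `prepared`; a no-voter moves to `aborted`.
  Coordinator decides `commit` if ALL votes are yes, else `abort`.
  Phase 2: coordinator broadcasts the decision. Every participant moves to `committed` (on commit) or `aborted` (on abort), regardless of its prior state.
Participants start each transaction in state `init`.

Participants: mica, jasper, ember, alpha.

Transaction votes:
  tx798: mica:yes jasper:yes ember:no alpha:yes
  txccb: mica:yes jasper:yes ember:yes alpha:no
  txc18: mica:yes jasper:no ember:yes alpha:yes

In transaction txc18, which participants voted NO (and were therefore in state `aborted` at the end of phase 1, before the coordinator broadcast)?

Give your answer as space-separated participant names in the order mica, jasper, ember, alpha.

Answer: jasper

Derivation:
Txn txc18 phase 1: mica yes -> prepared; jasper no -> aborted; ember yes -> prepared; alpha yes -> prepared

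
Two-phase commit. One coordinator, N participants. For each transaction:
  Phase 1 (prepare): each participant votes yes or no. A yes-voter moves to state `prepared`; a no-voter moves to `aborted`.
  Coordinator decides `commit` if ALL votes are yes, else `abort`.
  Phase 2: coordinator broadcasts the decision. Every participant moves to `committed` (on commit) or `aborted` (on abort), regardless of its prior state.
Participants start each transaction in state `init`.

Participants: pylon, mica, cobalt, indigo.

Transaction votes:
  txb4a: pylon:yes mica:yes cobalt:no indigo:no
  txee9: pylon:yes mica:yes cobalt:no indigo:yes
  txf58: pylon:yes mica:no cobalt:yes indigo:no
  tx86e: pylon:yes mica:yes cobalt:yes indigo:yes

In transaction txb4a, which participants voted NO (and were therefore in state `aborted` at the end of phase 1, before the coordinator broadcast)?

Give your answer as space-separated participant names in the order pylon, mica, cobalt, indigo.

Txn txb4a phase 1: pylon yes -> prepared; mica yes -> prepared; cobalt no -> aborted; indigo no -> aborted

Answer: cobalt indigo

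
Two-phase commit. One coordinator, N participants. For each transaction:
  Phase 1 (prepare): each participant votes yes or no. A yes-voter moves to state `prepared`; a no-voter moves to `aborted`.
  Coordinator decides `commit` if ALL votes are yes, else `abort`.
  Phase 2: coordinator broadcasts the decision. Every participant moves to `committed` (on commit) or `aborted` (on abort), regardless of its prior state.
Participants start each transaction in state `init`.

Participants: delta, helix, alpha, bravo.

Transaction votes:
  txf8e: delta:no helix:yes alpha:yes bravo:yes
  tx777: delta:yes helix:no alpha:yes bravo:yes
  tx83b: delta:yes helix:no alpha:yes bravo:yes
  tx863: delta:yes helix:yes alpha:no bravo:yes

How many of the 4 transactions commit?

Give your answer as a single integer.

Answer: 0

Derivation:
txf8e: no from delta -> abort (commits=0)
tx777: no from helix -> abort (commits=0)
tx83b: no from helix -> abort (commits=0)
tx863: no from alpha -> abort (commits=0)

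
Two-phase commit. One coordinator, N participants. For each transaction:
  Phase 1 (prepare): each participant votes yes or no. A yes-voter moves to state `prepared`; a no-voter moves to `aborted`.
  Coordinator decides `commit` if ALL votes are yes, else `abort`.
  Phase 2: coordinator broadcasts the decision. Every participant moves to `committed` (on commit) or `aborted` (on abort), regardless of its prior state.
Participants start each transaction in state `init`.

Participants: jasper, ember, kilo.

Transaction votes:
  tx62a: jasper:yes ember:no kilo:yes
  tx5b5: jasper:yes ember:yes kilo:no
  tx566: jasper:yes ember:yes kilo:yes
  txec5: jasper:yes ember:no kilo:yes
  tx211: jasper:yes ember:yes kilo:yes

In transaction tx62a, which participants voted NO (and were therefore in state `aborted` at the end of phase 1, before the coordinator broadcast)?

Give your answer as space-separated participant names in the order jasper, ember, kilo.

Txn tx62a phase 1: jasper yes -> prepared; ember no -> aborted; kilo yes -> prepared

Answer: ember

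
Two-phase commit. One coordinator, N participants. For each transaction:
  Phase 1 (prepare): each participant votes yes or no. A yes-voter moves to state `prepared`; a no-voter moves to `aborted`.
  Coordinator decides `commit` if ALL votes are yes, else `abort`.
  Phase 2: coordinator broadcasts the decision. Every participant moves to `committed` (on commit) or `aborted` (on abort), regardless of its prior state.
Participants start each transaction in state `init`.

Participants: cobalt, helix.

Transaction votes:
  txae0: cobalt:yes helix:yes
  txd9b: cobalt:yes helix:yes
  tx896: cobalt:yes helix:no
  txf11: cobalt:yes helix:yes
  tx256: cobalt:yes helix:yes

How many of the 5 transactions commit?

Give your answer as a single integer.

txae0: all yes -> commit (commits=1)
txd9b: all yes -> commit (commits=2)
tx896: no from helix -> abort (commits=2)
txf11: all yes -> commit (commits=3)
tx256: all yes -> commit (commits=4)

Answer: 4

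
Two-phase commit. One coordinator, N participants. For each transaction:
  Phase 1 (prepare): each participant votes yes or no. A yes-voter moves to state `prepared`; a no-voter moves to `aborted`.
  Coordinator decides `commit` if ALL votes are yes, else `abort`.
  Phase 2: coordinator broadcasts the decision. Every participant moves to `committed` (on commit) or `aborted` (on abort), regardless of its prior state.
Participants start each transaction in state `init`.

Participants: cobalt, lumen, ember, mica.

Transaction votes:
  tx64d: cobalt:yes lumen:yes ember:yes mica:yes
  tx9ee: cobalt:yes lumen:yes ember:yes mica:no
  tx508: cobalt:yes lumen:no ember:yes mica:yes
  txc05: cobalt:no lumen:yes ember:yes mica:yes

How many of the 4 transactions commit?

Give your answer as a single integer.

tx64d: all yes -> commit (commits=1)
tx9ee: no from mica -> abort (commits=1)
tx508: no from lumen -> abort (commits=1)
txc05: no from cobalt -> abort (commits=1)

Answer: 1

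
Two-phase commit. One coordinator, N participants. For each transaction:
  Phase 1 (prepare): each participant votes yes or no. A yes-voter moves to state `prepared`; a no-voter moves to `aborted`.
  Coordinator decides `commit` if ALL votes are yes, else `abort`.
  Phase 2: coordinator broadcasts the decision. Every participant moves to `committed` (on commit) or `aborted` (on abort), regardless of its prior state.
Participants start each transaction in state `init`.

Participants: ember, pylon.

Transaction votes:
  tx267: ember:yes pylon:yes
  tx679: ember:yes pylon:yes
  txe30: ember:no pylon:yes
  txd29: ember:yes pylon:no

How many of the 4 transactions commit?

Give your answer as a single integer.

Answer: 2

Derivation:
tx267: all yes -> commit (commits=1)
tx679: all yes -> commit (commits=2)
txe30: no from ember -> abort (commits=2)
txd29: no from pylon -> abort (commits=2)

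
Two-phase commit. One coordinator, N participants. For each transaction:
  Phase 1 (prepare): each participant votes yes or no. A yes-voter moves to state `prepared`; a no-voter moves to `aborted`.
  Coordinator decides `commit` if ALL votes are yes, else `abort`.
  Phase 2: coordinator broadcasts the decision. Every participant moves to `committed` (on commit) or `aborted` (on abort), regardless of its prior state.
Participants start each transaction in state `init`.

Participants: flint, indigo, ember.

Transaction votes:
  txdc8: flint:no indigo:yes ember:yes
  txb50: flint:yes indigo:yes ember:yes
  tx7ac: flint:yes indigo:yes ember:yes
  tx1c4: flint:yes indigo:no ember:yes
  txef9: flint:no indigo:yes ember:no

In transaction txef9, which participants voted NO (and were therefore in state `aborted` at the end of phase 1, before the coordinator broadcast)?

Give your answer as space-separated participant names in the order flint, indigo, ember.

Txn txef9 phase 1: flint no -> aborted; indigo yes -> prepared; ember no -> aborted

Answer: flint ember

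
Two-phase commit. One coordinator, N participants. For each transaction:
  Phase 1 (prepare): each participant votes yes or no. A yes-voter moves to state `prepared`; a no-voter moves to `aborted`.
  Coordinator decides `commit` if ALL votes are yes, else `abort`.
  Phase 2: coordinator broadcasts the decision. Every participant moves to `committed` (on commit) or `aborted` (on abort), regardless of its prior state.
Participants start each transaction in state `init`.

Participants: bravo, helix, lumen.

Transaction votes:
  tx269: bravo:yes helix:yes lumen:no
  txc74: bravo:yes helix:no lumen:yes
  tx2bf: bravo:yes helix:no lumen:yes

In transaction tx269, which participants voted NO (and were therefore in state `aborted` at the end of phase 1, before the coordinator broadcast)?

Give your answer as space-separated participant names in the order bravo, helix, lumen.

Txn tx269 phase 1: bravo yes -> prepared; helix yes -> prepared; lumen no -> aborted

Answer: lumen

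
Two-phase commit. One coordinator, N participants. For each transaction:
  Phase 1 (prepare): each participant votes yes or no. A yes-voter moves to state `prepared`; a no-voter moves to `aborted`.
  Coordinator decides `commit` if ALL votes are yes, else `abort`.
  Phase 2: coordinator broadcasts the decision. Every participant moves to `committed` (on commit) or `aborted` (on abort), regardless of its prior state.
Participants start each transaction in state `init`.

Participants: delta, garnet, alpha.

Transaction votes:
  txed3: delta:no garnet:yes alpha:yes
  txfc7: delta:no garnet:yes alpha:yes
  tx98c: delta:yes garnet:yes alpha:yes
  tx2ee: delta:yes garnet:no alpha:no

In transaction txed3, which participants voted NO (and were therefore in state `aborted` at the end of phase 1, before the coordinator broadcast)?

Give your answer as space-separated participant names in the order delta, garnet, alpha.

Answer: delta

Derivation:
Txn txed3 phase 1: delta no -> aborted; garnet yes -> prepared; alpha yes -> prepared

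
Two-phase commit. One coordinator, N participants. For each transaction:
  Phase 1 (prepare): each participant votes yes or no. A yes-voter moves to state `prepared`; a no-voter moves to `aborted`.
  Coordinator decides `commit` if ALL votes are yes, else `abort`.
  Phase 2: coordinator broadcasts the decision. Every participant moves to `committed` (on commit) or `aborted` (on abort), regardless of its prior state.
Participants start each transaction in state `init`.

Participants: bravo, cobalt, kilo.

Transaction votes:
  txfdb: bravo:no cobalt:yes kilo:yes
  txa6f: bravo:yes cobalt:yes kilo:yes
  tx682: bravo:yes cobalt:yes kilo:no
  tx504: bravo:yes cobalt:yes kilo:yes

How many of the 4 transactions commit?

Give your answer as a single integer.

Answer: 2

Derivation:
txfdb: no from bravo -> abort (commits=0)
txa6f: all yes -> commit (commits=1)
tx682: no from kilo -> abort (commits=1)
tx504: all yes -> commit (commits=2)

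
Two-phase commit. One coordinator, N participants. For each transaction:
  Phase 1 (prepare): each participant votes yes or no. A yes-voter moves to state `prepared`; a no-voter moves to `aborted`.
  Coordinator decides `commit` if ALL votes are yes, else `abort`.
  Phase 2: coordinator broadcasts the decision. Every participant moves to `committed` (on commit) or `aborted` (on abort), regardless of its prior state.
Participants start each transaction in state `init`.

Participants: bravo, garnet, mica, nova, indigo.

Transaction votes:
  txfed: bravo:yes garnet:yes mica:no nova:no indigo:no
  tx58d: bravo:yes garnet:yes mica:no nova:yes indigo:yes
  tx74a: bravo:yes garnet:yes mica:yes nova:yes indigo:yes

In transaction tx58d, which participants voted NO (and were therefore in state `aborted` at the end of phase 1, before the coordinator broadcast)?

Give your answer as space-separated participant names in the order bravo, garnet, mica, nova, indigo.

Txn tx58d phase 1: bravo yes -> prepared; garnet yes -> prepared; mica no -> aborted; nova yes -> prepared; indigo yes -> prepared

Answer: mica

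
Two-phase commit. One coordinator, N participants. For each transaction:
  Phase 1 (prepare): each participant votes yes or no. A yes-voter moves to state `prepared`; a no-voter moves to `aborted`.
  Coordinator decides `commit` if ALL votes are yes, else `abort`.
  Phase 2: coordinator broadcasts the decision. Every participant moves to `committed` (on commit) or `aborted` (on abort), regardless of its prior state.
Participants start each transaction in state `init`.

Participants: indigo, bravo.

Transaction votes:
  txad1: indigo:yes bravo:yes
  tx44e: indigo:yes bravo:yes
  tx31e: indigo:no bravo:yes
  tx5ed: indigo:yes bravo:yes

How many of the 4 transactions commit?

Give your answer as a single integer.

txad1: all yes -> commit (commits=1)
tx44e: all yes -> commit (commits=2)
tx31e: no from indigo -> abort (commits=2)
tx5ed: all yes -> commit (commits=3)

Answer: 3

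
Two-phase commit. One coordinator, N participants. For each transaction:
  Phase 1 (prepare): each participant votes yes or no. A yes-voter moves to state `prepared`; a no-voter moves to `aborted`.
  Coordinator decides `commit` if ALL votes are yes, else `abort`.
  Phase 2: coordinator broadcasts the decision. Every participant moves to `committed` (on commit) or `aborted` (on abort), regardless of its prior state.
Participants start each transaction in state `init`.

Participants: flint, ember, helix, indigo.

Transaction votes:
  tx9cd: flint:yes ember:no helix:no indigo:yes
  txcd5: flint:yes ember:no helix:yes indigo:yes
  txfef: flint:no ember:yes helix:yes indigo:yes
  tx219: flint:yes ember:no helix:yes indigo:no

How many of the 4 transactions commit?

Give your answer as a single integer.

tx9cd: no from ember, helix -> abort (commits=0)
txcd5: no from ember -> abort (commits=0)
txfef: no from flint -> abort (commits=0)
tx219: no from ember, indigo -> abort (commits=0)

Answer: 0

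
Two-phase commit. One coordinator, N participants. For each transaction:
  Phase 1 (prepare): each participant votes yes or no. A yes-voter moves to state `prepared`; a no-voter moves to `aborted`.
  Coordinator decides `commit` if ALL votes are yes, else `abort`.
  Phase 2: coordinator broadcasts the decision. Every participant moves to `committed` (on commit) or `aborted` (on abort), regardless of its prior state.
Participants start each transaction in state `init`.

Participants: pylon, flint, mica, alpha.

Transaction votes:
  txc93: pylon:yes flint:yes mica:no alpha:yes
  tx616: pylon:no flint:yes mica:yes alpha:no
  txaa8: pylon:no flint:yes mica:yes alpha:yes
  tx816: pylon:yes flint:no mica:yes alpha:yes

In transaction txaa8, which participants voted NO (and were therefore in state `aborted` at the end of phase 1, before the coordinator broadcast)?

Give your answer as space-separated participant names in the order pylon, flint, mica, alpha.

Answer: pylon

Derivation:
Txn txaa8 phase 1: pylon no -> aborted; flint yes -> prepared; mica yes -> prepared; alpha yes -> prepared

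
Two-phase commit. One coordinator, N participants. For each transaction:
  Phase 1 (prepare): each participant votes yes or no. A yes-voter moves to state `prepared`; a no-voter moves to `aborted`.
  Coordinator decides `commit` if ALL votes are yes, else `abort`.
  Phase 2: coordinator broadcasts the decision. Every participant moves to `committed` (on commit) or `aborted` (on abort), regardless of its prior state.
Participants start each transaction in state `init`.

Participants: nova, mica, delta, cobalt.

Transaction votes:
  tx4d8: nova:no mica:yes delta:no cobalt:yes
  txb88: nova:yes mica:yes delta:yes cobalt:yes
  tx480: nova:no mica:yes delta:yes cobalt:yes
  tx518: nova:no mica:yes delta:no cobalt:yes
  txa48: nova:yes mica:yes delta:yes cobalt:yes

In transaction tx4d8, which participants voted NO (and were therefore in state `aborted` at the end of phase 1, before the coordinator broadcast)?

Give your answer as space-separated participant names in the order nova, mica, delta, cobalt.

Answer: nova delta

Derivation:
Txn tx4d8 phase 1: nova no -> aborted; mica yes -> prepared; delta no -> aborted; cobalt yes -> prepared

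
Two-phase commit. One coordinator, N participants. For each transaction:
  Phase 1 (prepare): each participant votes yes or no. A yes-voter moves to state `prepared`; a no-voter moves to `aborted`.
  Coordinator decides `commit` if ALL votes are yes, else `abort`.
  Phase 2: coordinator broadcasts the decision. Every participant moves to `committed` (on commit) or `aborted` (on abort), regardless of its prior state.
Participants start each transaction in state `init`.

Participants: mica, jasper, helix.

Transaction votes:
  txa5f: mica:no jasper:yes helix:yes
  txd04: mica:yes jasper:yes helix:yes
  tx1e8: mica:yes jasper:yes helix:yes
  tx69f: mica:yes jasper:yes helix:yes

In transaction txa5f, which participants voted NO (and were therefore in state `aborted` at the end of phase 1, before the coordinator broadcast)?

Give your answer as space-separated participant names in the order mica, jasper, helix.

Txn txa5f phase 1: mica no -> aborted; jasper yes -> prepared; helix yes -> prepared

Answer: mica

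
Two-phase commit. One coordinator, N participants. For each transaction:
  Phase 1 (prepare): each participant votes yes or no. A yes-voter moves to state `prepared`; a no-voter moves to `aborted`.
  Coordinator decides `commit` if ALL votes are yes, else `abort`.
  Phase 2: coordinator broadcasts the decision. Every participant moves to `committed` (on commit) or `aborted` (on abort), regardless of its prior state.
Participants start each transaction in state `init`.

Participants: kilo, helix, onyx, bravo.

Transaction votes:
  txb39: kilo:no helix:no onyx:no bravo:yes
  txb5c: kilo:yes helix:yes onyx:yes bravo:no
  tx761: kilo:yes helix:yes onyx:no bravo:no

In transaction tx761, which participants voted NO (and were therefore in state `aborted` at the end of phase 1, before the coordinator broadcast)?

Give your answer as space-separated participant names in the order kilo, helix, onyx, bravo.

Txn tx761 phase 1: kilo yes -> prepared; helix yes -> prepared; onyx no -> aborted; bravo no -> aborted

Answer: onyx bravo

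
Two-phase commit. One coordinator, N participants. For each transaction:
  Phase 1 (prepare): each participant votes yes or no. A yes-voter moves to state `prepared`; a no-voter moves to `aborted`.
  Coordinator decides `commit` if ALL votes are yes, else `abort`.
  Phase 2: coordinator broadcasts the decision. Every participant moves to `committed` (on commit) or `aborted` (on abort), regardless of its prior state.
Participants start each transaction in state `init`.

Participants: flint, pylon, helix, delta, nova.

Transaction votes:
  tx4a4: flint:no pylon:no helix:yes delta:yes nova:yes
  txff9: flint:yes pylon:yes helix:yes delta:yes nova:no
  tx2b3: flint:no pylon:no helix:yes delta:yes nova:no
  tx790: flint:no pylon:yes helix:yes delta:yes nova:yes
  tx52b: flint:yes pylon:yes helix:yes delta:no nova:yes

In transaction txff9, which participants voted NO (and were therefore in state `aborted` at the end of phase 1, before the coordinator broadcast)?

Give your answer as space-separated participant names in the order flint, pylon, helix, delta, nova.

Txn txff9 phase 1: flint yes -> prepared; pylon yes -> prepared; helix yes -> prepared; delta yes -> prepared; nova no -> aborted

Answer: nova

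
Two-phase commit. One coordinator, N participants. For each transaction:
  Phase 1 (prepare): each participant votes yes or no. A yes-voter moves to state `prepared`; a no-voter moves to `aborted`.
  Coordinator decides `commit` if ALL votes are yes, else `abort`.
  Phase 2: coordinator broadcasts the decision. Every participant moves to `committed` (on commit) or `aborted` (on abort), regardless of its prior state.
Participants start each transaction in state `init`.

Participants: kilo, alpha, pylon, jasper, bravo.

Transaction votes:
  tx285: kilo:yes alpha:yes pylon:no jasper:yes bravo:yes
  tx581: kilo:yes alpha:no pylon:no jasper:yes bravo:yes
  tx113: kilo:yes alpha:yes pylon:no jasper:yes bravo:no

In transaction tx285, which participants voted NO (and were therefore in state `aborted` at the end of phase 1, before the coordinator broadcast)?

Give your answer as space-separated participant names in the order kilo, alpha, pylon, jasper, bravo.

Txn tx285 phase 1: kilo yes -> prepared; alpha yes -> prepared; pylon no -> aborted; jasper yes -> prepared; bravo yes -> prepared

Answer: pylon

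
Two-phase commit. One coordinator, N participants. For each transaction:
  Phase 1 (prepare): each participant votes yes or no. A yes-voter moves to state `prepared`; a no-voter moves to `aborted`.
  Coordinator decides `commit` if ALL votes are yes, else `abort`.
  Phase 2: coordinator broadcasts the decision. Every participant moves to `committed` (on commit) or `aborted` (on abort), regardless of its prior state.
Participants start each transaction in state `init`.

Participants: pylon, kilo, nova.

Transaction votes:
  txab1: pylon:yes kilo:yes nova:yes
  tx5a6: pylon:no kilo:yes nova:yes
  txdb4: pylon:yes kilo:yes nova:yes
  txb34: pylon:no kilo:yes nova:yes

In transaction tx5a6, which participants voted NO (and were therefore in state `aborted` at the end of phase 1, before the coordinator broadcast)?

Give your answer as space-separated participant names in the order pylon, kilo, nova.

Answer: pylon

Derivation:
Txn tx5a6 phase 1: pylon no -> aborted; kilo yes -> prepared; nova yes -> prepared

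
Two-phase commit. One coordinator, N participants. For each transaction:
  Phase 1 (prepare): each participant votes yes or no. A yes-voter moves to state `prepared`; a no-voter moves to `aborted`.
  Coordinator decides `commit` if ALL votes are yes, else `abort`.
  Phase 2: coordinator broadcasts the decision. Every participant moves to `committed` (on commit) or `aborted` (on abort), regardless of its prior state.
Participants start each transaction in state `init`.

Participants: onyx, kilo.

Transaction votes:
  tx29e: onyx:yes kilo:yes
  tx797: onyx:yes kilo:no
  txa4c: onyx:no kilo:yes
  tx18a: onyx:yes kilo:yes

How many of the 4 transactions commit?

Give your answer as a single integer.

Answer: 2

Derivation:
tx29e: all yes -> commit (commits=1)
tx797: no from kilo -> abort (commits=1)
txa4c: no from onyx -> abort (commits=1)
tx18a: all yes -> commit (commits=2)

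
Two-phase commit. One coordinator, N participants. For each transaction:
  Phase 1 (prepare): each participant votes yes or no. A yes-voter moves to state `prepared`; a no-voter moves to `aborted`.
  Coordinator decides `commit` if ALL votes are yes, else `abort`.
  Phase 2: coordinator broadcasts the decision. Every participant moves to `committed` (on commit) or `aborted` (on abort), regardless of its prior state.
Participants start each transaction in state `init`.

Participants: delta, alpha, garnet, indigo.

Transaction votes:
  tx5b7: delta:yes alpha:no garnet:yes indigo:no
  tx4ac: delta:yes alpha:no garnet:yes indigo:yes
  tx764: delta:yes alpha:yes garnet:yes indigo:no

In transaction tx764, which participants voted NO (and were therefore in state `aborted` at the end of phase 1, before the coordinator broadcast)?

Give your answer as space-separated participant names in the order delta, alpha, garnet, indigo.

Txn tx764 phase 1: delta yes -> prepared; alpha yes -> prepared; garnet yes -> prepared; indigo no -> aborted

Answer: indigo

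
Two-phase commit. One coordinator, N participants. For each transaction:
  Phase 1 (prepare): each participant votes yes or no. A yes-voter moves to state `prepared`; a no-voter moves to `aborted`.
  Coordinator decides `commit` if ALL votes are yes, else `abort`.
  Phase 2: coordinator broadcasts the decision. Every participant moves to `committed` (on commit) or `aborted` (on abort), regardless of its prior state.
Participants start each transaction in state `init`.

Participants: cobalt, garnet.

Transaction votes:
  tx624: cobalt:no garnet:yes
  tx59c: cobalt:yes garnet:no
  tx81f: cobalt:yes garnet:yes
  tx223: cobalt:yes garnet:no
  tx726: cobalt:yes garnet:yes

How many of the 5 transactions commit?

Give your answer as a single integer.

Answer: 2

Derivation:
tx624: no from cobalt -> abort (commits=0)
tx59c: no from garnet -> abort (commits=0)
tx81f: all yes -> commit (commits=1)
tx223: no from garnet -> abort (commits=1)
tx726: all yes -> commit (commits=2)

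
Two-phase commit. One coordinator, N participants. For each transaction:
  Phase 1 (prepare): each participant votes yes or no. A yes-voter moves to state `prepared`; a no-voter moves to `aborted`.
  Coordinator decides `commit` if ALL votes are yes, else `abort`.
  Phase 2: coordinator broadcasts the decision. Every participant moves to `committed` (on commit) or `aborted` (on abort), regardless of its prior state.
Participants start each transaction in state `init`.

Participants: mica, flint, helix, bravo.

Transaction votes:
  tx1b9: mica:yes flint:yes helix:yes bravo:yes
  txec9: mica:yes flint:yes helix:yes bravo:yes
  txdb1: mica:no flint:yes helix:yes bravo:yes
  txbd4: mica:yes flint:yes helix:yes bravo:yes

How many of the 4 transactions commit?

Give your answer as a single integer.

Answer: 3

Derivation:
tx1b9: all yes -> commit (commits=1)
txec9: all yes -> commit (commits=2)
txdb1: no from mica -> abort (commits=2)
txbd4: all yes -> commit (commits=3)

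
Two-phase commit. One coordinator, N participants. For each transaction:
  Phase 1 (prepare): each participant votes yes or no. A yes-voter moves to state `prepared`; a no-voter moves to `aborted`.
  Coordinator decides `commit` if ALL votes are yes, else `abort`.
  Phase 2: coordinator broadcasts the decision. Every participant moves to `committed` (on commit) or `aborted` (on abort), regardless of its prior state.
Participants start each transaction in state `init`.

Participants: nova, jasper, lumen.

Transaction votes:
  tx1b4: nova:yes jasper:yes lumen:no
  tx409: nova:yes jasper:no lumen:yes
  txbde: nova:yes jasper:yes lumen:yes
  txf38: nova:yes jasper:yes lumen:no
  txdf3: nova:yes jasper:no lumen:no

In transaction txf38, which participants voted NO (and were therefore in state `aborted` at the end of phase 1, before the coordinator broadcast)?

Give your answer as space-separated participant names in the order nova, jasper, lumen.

Txn txf38 phase 1: nova yes -> prepared; jasper yes -> prepared; lumen no -> aborted

Answer: lumen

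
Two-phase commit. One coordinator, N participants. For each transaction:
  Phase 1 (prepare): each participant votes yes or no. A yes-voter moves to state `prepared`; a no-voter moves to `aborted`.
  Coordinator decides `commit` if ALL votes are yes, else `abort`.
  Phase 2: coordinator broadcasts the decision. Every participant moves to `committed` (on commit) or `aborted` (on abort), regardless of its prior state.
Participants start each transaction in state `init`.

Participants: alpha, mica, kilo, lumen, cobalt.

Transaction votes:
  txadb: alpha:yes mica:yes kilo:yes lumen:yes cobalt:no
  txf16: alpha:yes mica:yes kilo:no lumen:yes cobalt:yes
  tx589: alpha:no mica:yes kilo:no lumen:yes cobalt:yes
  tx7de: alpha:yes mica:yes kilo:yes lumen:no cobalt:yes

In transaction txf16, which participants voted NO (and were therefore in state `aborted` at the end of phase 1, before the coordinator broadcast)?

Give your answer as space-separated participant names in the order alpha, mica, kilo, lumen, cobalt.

Txn txf16 phase 1: alpha yes -> prepared; mica yes -> prepared; kilo no -> aborted; lumen yes -> prepared; cobalt yes -> prepared

Answer: kilo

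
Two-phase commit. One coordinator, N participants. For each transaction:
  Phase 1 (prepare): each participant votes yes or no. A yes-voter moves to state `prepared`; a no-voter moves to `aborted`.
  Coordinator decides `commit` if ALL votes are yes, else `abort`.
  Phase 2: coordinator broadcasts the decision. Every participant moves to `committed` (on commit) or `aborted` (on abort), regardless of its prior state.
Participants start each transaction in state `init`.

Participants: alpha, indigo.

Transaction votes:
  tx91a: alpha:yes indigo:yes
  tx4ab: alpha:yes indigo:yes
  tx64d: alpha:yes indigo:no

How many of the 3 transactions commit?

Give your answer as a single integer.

Answer: 2

Derivation:
tx91a: all yes -> commit (commits=1)
tx4ab: all yes -> commit (commits=2)
tx64d: no from indigo -> abort (commits=2)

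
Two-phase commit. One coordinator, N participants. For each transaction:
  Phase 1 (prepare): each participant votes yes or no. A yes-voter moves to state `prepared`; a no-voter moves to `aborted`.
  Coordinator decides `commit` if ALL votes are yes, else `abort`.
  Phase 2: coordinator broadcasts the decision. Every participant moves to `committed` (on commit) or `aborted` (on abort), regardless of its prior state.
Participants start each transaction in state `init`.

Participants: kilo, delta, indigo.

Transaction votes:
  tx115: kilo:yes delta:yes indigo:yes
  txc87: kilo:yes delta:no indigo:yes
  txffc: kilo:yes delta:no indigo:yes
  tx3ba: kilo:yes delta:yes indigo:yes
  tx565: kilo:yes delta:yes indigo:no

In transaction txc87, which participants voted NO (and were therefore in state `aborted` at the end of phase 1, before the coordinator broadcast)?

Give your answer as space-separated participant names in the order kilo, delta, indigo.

Answer: delta

Derivation:
Txn txc87 phase 1: kilo yes -> prepared; delta no -> aborted; indigo yes -> prepared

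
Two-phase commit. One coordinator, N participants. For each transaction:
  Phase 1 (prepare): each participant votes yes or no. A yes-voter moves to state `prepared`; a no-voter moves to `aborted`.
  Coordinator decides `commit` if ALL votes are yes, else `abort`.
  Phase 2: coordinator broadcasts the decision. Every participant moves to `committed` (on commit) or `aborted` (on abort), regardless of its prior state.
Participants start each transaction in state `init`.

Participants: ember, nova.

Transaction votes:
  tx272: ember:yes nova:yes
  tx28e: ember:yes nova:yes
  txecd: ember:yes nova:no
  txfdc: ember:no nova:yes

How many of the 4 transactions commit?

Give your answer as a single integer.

tx272: all yes -> commit (commits=1)
tx28e: all yes -> commit (commits=2)
txecd: no from nova -> abort (commits=2)
txfdc: no from ember -> abort (commits=2)

Answer: 2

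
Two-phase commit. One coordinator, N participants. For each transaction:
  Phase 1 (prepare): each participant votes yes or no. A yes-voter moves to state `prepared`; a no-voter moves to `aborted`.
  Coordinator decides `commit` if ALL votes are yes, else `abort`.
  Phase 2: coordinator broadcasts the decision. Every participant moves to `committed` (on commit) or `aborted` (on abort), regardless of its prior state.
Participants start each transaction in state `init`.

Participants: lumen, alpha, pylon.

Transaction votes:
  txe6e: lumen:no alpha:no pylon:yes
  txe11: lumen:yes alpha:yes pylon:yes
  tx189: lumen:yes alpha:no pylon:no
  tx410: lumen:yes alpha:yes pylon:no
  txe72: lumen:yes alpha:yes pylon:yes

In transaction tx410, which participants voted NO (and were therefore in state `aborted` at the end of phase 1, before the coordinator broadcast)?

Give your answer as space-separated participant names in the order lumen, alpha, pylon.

Answer: pylon

Derivation:
Txn tx410 phase 1: lumen yes -> prepared; alpha yes -> prepared; pylon no -> aborted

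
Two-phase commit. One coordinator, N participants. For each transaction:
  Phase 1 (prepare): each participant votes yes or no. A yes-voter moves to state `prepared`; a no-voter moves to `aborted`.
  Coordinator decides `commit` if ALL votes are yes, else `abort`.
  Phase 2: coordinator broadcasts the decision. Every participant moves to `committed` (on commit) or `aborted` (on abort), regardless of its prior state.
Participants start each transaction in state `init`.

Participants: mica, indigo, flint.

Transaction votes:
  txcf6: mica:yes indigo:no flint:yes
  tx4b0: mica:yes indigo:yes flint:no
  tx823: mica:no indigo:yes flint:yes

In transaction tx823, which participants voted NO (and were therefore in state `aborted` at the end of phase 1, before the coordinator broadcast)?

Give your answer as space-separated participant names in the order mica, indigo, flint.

Txn tx823 phase 1: mica no -> aborted; indigo yes -> prepared; flint yes -> prepared

Answer: mica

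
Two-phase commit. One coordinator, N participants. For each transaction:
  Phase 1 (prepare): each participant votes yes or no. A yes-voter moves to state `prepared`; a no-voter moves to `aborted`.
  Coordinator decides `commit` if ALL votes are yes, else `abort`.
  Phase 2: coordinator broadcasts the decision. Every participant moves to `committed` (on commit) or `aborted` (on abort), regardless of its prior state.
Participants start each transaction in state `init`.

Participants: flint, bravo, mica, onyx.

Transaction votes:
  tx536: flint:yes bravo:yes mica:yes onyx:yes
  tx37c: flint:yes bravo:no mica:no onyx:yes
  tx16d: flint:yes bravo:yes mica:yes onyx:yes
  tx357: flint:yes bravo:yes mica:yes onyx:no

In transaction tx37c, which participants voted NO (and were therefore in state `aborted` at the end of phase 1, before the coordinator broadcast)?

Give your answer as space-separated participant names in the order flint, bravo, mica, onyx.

Answer: bravo mica

Derivation:
Txn tx37c phase 1: flint yes -> prepared; bravo no -> aborted; mica no -> aborted; onyx yes -> prepared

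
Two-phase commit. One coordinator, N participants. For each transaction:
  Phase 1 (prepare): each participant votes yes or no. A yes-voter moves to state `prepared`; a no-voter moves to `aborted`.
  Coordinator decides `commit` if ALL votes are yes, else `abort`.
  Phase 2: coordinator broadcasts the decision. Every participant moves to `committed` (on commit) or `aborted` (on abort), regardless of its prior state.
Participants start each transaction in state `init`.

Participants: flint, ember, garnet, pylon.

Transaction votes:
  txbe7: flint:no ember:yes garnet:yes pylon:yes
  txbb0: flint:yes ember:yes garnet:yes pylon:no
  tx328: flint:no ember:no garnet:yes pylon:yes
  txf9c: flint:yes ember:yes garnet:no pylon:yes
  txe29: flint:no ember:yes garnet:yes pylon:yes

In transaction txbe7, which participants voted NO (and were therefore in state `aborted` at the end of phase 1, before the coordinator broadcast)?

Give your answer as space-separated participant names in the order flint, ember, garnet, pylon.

Answer: flint

Derivation:
Txn txbe7 phase 1: flint no -> aborted; ember yes -> prepared; garnet yes -> prepared; pylon yes -> prepared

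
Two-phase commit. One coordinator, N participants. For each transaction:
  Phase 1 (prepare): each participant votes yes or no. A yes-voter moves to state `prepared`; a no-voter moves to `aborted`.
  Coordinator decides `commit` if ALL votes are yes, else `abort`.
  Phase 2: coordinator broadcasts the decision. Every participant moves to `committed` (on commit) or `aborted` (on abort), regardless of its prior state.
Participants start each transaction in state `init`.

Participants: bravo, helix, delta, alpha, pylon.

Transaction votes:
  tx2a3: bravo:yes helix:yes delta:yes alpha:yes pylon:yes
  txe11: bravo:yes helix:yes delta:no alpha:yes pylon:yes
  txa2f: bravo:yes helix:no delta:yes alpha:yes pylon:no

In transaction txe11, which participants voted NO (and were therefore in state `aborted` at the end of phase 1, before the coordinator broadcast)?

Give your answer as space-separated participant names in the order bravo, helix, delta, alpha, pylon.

Txn txe11 phase 1: bravo yes -> prepared; helix yes -> prepared; delta no -> aborted; alpha yes -> prepared; pylon yes -> prepared

Answer: delta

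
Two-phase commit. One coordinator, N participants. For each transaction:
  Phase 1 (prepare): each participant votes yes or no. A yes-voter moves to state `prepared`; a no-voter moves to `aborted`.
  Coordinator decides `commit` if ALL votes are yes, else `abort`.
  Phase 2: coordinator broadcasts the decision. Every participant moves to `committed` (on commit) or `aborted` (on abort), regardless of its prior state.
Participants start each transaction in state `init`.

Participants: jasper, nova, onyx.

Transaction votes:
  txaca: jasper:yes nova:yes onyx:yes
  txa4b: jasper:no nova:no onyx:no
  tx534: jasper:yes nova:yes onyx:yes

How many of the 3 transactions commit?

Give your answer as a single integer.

txaca: all yes -> commit (commits=1)
txa4b: no from jasper, nova, onyx -> abort (commits=1)
tx534: all yes -> commit (commits=2)

Answer: 2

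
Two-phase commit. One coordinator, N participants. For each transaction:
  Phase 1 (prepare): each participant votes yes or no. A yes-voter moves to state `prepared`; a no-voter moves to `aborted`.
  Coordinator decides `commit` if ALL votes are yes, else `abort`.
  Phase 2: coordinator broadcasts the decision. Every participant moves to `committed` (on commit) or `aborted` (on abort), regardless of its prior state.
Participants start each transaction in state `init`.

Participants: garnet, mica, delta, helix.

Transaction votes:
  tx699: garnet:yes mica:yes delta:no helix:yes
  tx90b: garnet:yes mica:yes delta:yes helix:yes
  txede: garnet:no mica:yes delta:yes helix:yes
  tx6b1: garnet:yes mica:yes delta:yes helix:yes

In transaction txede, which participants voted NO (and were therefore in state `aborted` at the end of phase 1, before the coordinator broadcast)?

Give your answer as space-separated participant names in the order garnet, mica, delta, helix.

Answer: garnet

Derivation:
Txn txede phase 1: garnet no -> aborted; mica yes -> prepared; delta yes -> prepared; helix yes -> prepared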